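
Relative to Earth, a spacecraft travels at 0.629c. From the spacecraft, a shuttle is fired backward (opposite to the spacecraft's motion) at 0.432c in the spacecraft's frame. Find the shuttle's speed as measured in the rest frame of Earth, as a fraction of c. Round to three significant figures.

0.271c

In units of c, u = (u' + v)/(1 + u'v) with u' = −0.432 and v = 0.629.
Numerator: −0.432 + 0.629 = 0.197. Denominator: 1 + (−0.432)(0.629) = 0.728272.
u = 0.197/0.728272 = 0.2705, so the speed is 0.271c.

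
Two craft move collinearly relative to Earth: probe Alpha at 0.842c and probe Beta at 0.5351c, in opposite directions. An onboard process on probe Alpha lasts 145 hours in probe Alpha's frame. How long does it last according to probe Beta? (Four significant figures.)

461.5 hours

Speed of probe Alpha in probe Beta's frame: u = (v_A + v_B)/(1 + v_A v_B/c²) = (0.842 + 0.5351)/(1 + 0.842×0.5351) = 1.3771/1.4505542 = 0.94936; |u| = 0.94936c.
γ for this relative speed: γ = 1/√(1 − 0.901284) = 3.1828.
Probe Alpha's interval is proper; time dilation gives Δt_B = γΔτ = 3.1828 × 145 hours = 461.5 hours.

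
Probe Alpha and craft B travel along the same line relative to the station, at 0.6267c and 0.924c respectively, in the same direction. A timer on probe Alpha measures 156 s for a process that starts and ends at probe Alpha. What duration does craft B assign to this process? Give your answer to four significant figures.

The velocity of probe Alpha relative to craft B is (0.6267 − 0.924)c / (1 − 0.6267×0.924) = −0.70629c; relative speed 0.70629c.
At |u| = 0.70629c, γ = (1 − 0.498846)^(−1/2) = 1.4126.
Probe Alpha's interval is proper; time dilation gives Δt_B = γΔτ = 1.4126 × 156 s = 220.4 s.

220.4 s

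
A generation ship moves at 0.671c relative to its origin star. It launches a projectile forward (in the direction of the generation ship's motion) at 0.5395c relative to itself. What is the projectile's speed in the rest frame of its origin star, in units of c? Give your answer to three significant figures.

In units of c, u = (u' + v)/(1 + u'v) with u' = 0.5395 and v = 0.671.
Numerator: 0.5395 + 0.671 = 1.2105. Denominator: 1 + (0.5395)(0.671) = 1.3620045.
u = 1.2105/1.3620045 = 0.88876, so the speed is 0.889c.

0.889c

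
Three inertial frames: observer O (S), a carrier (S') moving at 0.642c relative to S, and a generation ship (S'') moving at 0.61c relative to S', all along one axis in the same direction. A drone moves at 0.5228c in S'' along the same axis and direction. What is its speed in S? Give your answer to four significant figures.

Compose velocities in two stages. Stage 1 (into S'): u₁ = (0.5228+0.61)/(1+0.5228×0.61) = 0.85889.
Stage 2 (into S): u = (0.85889+0.642)/(1+0.85889×0.642) = 0.96744, so the speed is 0.9674c.

0.9674c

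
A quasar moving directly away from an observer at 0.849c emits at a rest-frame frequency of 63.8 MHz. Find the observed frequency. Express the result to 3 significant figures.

Relativistic Doppler (source moving away): f_obs = f_src · √((1−β)/(1+β)).
With β = 0.849: factor = √(0.151/1.849) = 0.28577.
f_obs = 63.8 × 0.28577 = 18.2 MHz.

18.2 MHz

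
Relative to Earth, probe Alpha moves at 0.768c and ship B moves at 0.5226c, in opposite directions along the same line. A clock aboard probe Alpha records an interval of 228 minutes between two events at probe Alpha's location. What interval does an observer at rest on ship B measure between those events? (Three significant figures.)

Speed of probe Alpha in ship B's frame: u = (v_A + v_B)/(1 + v_A v_B/c²) = (0.768 + 0.5226)/(1 + 0.768×0.5226) = 1.2906/1.4013568 = 0.92096; |u| = 0.92096c.
At |u| = 0.92096c, γ = (1 − 0.848167)^(−1/2) = 2.5664.
Probe Alpha's interval is proper; time dilation gives Δt_B = γΔτ = 2.5664 × 228 minutes = 585 minutes.

585 minutes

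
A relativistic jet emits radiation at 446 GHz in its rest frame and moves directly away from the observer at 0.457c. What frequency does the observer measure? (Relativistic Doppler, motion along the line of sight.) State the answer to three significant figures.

Relativistic Doppler (source moving away): f_obs = f_src · √((1−β)/(1+β)).
With β = 0.457: factor = √(0.543/1.457) = 0.61048.
f_obs = 446 × 0.61048 = 272 GHz.

272 GHz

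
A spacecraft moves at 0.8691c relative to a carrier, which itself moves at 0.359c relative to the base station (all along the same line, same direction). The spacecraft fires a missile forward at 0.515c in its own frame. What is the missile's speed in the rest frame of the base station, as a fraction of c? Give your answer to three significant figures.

0.979c

First combine the missile and spacecraft (S''→S'): u₁ = (0.515 + 0.8691)/(1 + 0.515×0.8691) = 1.3841/1.4475865 = 0.95614.
Then combine with the carrier (S'→S): u = (0.95614 + 0.359)/(1 + 0.95614×0.359) = 1.31514/1.34325426 = 0.97907.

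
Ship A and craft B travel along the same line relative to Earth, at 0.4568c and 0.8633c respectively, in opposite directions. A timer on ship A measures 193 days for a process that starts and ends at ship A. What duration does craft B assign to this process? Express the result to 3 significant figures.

The velocity of ship A relative to craft B is (0.4568 + 0.8633)c / (1 + 0.4568×0.8633) = 0.94675c; relative speed 0.94675c.
At |u| = 0.94675c, γ = (1 − 0.896336)^(−1/2) = 3.1059.
Ship A's interval is proper; time dilation gives Δt_B = γΔτ = 3.1059 × 193 days = 599 days.

599 days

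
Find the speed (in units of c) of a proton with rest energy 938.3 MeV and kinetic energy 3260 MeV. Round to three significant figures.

0.975c

γ = 1 + K/(mc²) = 1 + 3260/938.3 = 4.4744.
β = √(1 − 1/γ²) = √(1 − 0.0499494) = √0.9500506 = 0.975.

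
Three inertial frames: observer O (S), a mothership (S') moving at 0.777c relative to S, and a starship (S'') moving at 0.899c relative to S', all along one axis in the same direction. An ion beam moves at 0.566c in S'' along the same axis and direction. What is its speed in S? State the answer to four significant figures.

Compose velocities in two stages. Stage 1 (into S'): u₁ = (0.566+0.899)/(1+0.566×0.899) = 0.97095.
Stage 2 (into S): u = (0.97095+0.777)/(1+0.97095×0.777) = 0.99631, so the speed is 0.9963c.

0.9963c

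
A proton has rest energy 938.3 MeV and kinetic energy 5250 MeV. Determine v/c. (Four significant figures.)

γ = 1 + K/(mc²) = 1 + 5250/938.3 = 6.5952.
β = √(1 − 1/γ²) = √(1 − 0.0229903) = √0.9770097 = 0.9884.

0.9884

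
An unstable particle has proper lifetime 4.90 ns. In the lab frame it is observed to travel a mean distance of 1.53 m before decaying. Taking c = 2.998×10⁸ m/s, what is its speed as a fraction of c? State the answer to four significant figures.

0.7213c

Lab distance = (lab lifetime)·v = γτ·βc, so βγ = d/(cτ) = 1.530/(2.998×10⁸ × 4.900×10^-9) = 1.0415.
With βγ = 1.0415: γ² = 1 + (βγ)² = 2.08472, and β = (βγ)/γ = 1.0415/1.44386 = 0.7213.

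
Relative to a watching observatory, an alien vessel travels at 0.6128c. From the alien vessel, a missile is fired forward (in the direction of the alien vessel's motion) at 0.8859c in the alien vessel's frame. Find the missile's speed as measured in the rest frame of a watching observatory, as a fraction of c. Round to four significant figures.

0.9714c

In units of c, u = (u' + v)/(1 + u'v) with u' = 0.8859 and v = 0.6128.
Numerator: 0.8859 + 0.6128 = 1.4987. Denominator: 1 + (0.8859)(0.6128) = 1.54287952.
u = 1.4987/1.54287952 = 0.97137, so the speed is 0.9714c.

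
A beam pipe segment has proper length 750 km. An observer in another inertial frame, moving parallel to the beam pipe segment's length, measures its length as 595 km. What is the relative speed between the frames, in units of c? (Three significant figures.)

0.609c

Length contraction gives γ = L₀/L = 750/595 = 1.2605.
β = √(1 − 1/γ²) = √0.370618 = 0.609.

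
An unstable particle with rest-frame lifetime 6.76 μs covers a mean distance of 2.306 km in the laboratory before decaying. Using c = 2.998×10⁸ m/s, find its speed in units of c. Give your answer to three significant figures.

Lab distance = (lab lifetime)·v = γτ·βc, so βγ = d/(cτ) = 2306/(2.998×10⁸ × 6.760×10^-6) = 1.1378.
With βγ = 1.1378: γ² = 1 + (βγ)² = 2.29459, and β = (βγ)/γ = 1.1378/1.51479 = 0.751.

0.751c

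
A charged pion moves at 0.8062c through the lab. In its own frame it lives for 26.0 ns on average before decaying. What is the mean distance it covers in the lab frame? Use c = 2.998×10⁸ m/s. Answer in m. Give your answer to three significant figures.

With β = 0.8062, γ = 1/√(1 − 0.8062²) = 1/√0.35004156 = 1.6902.
Lab-frame lifetime: Δt = γτ = 1.6902 × 26.0 ns = 43.945 ns.
Distance: d = vΔt = 0.8062 × 2.998×10⁸ m/s × 4.3945×10^-8 s = 10.6 m.

10.6 m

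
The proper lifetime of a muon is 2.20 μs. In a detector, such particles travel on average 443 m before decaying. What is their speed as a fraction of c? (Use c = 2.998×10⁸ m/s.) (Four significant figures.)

Lab distance = (lab lifetime)·v = γτ·βc, so βγ = d/(cτ) = 443.0/(2.998×10⁸ × 2.200×10^-6) = 0.67166.
With βγ = 0.67166: γ² = 1 + (βγ)² = 1.451127, and β = (βγ)/γ = 0.67166/1.20463 = 0.5576.

0.5576c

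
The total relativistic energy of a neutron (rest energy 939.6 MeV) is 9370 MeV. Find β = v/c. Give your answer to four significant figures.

0.9950

Total energy E = γmc² gives γ = 9370/939.6 = 9.9723.
Hence β = √(1 − 1/γ²) = √(1 − 0.0100556) = √0.9899444 = 0.9950.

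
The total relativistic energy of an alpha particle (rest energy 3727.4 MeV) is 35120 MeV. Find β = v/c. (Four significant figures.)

0.9944

γ = E/(mc²) = 35120/3727.4 = 9.4221.
β = √(1 − 1/γ²) = √(1 − 0.0112643) = √0.9887357 = 0.9944.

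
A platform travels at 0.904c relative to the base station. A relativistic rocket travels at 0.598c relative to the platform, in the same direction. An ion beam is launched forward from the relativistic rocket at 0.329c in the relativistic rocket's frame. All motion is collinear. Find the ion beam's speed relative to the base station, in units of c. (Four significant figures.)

0.9873c

First combine the ion beam and relativistic rocket (S''→S'): u₁ = (0.329 + 0.598)/(1 + 0.329×0.598) = 0.927/1.196742 = 0.7746.
Then combine with the platform (S'→S): u = (0.7746 + 0.904)/(1 + 0.7746×0.904) = 1.6786/1.7002384 = 0.98727.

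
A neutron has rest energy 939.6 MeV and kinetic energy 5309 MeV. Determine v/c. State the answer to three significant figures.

0.989

K = (γ−1)mc², so γ = 1 + 5309/939.6 = 6.6503.
Then v/c = √(1 − γ⁻²) = √(1 − 0.0226109) = √0.9773891 = 0.989.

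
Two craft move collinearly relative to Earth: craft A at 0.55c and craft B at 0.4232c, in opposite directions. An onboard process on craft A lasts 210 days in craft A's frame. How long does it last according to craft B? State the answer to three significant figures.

Transform craft A's velocity into craft B's frame: (0.55 + 0.4232)/(1 + 0.55·0.4232) = 0.9732/1.23276, so the relative speed is 0.78945c.
γ for this relative speed: γ = 1/√(1 − 0.623231) = 1.6292.
Craft A's interval is proper; time dilation gives Δt_B = γΔτ = 1.6292 × 210 days = 342 days.

342 days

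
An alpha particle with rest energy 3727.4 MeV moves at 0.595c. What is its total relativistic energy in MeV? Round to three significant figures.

γ = 1/√(1 − β²) = 1/√(1 − 0.354025) = 1/√0.645975 = 1/0.803726 = 1.2442.
Total energy: E = γmc² = 1.2442 × 3727.4 MeV = 4640 MeV.

4640 MeV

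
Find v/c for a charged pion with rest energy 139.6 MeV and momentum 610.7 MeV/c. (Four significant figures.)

0.9749

pc/(mc²) = 610.7/139.6 = 4.3746 = βγ = β/√(1−β²).
So β² = x²/(1 + x²) with x = 4.3746: x² = 19.1371, β² = 19.1371/20.1371 = 0.95034, β = 0.9749.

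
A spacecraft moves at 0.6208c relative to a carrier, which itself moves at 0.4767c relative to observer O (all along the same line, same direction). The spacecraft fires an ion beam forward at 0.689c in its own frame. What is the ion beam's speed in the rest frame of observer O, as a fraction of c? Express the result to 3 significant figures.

0.970c

Compose velocities in two stages. Stage 1 (into S'): u₁ = (0.689+0.6208)/(1+0.689×0.6208) = 0.9174.
Stage 2 (into S): u = (0.9174+0.4767)/(1+0.9174×0.4767) = 0.96993, so the speed is 0.970c.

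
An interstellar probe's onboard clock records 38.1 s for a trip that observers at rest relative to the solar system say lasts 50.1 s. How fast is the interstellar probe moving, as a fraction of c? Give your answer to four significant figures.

0.6494c

γ = Δt/Δτ = 50.1/38.1 = 1.315.
β = √(1 − 1/γ²) = √(1 − 0.578294) = √0.421706 = 0.6494.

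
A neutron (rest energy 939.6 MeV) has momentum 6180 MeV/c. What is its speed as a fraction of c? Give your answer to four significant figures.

βγ = pc/(mc²) = 6180/939.6 = 6.5773.
Since γ² = 1 + (βγ)² = 44.2609, γ = √44.2609 = 6.65289, and β = (βγ)/γ = 6.5773/6.65289 = 0.9886.

0.9886c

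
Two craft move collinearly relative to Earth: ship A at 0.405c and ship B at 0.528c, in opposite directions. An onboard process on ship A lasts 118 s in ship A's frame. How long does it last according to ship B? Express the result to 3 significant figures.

184 s

The velocity of ship A relative to ship B is (0.405 + 0.528)c / (1 + 0.405×0.528) = 0.76864c; relative speed 0.76864c.
γ for this relative speed: γ = 1/√(1 − 0.590807) = 1.5633.
The clock on ship A records proper time, so ship B measures Δt = γΔτ = 1.5633 × 118 = 184 s.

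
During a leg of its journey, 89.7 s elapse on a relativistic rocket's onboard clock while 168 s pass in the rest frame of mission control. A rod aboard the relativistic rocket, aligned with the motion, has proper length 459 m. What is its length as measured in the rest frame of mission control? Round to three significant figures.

From Δt = γΔτ: γ = 168/89.7 = 1.87291.
L = L₀/γ = 459/1.87291 = 245 m.

245 m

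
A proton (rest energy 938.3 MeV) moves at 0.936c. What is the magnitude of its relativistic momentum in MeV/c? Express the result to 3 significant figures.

2500 MeV/c

With β = 0.936, γ = 1/√(1 − 0.936²) = 1/√0.123904 = 2.8409.
Momentum: p = γβ·mc = 2.8409 × 0.936 × 938.3 MeV/c = 2500 MeV/c.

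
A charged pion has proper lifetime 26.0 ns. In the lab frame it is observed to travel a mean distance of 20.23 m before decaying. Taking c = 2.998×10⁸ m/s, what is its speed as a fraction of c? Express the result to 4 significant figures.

d = βγcτ ⇒ βγ = d/(cτ) = 20.23 m / (7.7948 m) = 2.5953.
β = (βγ)/√(1+(βγ)²) = 2.5953/√7.73558 = 0.9331.

0.9331c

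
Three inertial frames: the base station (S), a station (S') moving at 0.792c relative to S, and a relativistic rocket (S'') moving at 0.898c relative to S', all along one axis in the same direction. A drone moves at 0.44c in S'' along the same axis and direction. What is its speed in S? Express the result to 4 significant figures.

Compose velocities in two stages. Stage 1 (into S'): u₁ = (0.44+0.898)/(1+0.44×0.898) = 0.95906.
Stage 2 (into S): u = (0.95906+0.792)/(1+0.95906×0.792) = 0.99516, so the speed is 0.9952c.

0.9952c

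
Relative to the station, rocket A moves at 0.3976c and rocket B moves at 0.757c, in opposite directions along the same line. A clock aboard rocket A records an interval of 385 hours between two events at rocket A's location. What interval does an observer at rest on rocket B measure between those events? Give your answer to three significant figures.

835 hours

Speed of rocket A in rocket B's frame: u = (v_A + v_B)/(1 + v_A v_B/c²) = (0.3976 + 0.757)/(1 + 0.3976×0.757) = 1.1546/1.3009832 = 0.88748; |u| = 0.88748c.
γ for this relative speed: γ = 1/√(1 − 0.787621) = 2.1699.
Rocket A's interval is proper; time dilation gives Δt_B = γΔτ = 2.1699 × 385 hours = 835 hours.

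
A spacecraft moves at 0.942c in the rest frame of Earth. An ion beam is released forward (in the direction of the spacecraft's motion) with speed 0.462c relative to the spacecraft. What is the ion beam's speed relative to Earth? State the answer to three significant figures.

0.978c

Relativistic velocity addition: u = (u' + v)/(1 + u'v/c²), with u' = 0.462c and v = 0.942c.
Numerator: 0.462 + 0.942 = 1.404. Denominator: 1 + (0.462)(0.942) = 1.435204.
u = 1.404/1.435204 = 0.97826, so the speed is 0.978c.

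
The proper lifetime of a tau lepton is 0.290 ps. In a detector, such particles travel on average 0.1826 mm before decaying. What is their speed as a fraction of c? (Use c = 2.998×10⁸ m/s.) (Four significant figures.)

0.9029c

Let x = d/(cτ) = 1.826×10^-4 m / (2.998×10⁸ m/s × 2.900×10^-13 s) = 2.1003. Since d = βγcτ, x = βγ = β/√(1−β²).
Solving: β² = x²/(1+x²) = 4.41126/5.41126 = 0.8152, so β = 0.9029.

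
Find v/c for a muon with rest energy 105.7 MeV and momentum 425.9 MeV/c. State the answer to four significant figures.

0.9706

pc/(mc²) = 425.9/105.7 = 4.0293 = βγ = β/√(1−β²).
So β² = x²/(1 + x²) with x = 4.0293: x² = 16.2353, β² = 16.2353/17.2353 = 0.94198, β = 0.9706.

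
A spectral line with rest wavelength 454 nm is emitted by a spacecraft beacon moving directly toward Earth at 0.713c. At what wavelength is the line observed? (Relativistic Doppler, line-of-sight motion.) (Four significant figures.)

185.8 nm

Relativistic Doppler for wavelength: λ_obs = λ_src · √((1−β)/(1+β)).
With β = 0.713: factor = √(0.287/1.713) = 0.40932.
λ_obs = 454 × 0.40932 = 185.8 nm.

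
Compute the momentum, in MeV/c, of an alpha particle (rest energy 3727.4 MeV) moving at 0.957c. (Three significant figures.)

12300 MeV/c

γ = 1/√(1 − β²) = 1/√(1 − 0.915849) = 1/√0.084151 = 1/0.290088 = 3.4472.
Momentum: p = γβ·mc = 3.4472 × 0.957 × 3727.4 MeV/c = 12300 MeV/c.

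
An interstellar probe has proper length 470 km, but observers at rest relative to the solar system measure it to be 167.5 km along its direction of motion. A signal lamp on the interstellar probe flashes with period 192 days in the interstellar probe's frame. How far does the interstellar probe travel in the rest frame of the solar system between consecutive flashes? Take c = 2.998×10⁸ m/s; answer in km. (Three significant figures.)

γ = L₀/L = 470/167.5 = 2.80597.
β = √(1 − 1/γ²) = 0.93434. Lab-frame period = γτ = 2.80597×192 days = 538.75 days. Distance = βc × γτ = 0.93434 × 2.998×10⁸ m/s × 46548000 s = 1.3039×10^16 m = 1.30×10^13 km.

1.30×10^13 km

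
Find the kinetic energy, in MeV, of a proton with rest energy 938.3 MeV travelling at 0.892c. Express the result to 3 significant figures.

β² = 0.795664, so γ = 1/√0.204336 = 2.2122.
Kinetic energy: K = (γ − 1)mc² = (2.2122 − 1) × 938.3 MeV = 1.2122 × 938.3 = 1140 MeV.

1140 MeV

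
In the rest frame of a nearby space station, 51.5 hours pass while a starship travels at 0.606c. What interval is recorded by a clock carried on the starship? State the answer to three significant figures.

41.0 hours

γ = 1/√(1 − β²) = 1/√(1 − 0.367236) = 1/√0.632764 = 1/0.795465 = 1.2571.
The moving clock records proper time: Δτ = Δt/γ = 51.5/1.2571 = 41.0 hours.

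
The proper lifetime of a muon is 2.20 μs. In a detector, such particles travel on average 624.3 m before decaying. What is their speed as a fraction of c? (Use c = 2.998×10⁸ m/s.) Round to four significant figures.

0.6874c

Let x = d/(cτ) = 624.3 m / (2.998×10⁸ m/s × 2.200×10^-6 s) = 0.94654. Since d = βγcτ, x = βγ = β/√(1−β²).
Solving: β² = x²/(1+x²) = 0.895938/1.895938 = 0.472557, so β = 0.6874.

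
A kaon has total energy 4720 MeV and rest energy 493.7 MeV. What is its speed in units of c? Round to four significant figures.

γ = E/(mc²) = 4720/493.7 = 9.5605.
β = √(1 − 1/γ²) = √(1 − 0.0109405) = √0.9890595 = 0.9945.

0.9945c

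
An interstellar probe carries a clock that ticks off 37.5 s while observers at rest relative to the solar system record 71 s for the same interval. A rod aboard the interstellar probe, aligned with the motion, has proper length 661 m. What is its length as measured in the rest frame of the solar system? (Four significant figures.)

From Δt = γΔτ: γ = 71/37.5 = 1.89333.
L = L₀/γ = 661/1.89333 = 349.1 m.

349.1 m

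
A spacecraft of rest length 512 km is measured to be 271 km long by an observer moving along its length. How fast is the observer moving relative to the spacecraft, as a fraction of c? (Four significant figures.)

0.8484c

Length contraction gives γ = L₀/L = 512/271 = 1.8893.
β = √(1 − 1/γ²) = √0.719845 = 0.8484.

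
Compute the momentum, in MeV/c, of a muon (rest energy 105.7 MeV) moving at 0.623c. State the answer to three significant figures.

84.2 MeV/c

γ = 1/√(1 − β²) = 1/√(1 − 0.388129) = 1/√0.611871 = 1/0.782222 = 1.2784.
Momentum: p = γβ·mc = 1.2784 × 0.623 × 105.7 MeV/c = 84.2 MeV/c.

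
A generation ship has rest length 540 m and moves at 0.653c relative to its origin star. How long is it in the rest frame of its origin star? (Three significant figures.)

With β = 0.653, γ = 1/√(1 − 0.653²) = 1/√0.573591 = 1.3204.
Along the direction of motion the measured length is L₀/γ = 540/1.3204 = 409 m.

409 m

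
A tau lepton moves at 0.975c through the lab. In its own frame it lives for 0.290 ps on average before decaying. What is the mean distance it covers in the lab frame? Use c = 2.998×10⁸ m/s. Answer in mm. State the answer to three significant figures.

With β = 0.975, γ = 1/√(1 − 0.975²) = 1/√0.049375 = 4.5004.
Lab-frame lifetime: Δt = γτ = 4.5004 × 0.290 ps = 1.3051 ps.
Distance: d = vΔt = 0.975 × 2.998×10⁸ m/s × 1.3051×10^-12 s = 3.81×10^-4 m = 0.381 mm.

0.381 mm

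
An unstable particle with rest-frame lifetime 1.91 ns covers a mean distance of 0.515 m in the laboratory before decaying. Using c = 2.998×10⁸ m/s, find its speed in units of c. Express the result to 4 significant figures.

d = βγcτ ⇒ βγ = d/(cτ) = 0.5150 m / (0.572618 m) = 0.89938.
β = (βγ)/√(1+(βγ)²) = 0.89938/√1.808884 = 0.6687.

0.6687c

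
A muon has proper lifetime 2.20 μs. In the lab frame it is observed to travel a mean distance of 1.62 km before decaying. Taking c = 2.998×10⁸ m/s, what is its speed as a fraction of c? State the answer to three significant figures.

Lab distance = (lab lifetime)·v = γτ·βc, so βγ = d/(cτ) = 1620/(2.998×10⁸ × 2.200×10^-6) = 2.4562.
With βγ = 2.4562: γ² = 1 + (βγ)² = 7.03292, and β = (βγ)/γ = 2.4562/2.65197 = 0.926.

0.926c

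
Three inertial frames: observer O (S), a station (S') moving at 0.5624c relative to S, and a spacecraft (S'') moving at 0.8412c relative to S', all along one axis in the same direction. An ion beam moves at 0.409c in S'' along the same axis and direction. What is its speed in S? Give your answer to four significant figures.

0.9799c

Apply u = (u'+v)/(1+u'v) twice. Ion beam in the station frame: (0.409+0.8412)/(1+0.409·0.8412) = 1.2502/1.3440508 = 0.93017c.
That velocity, transformed to the rest frame of observer O: (0.93017+0.5624)/(1+0.93017·0.5624) = 1.49257/1.523127608 = 0.97994c.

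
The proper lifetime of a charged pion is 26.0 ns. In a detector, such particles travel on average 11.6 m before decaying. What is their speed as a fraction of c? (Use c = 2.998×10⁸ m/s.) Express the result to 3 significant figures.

d = βγcτ ⇒ βγ = d/(cτ) = 11.60 m / (7.7948 m) = 1.4882.
β = (βγ)/√(1+(βγ)²) = 1.4882/√3.21474 = 0.830.

0.830c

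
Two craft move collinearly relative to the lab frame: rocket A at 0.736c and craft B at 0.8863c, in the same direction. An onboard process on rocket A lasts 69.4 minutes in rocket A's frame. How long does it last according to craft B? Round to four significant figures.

The velocity of rocket A relative to craft B is (0.736 − 0.8863)c / (1 − 0.736×0.8863) = −0.43229c; relative speed 0.43229c.
γ for this relative speed: γ = 1/√(1 − 0.186875) = 1.109.
Rocket A's interval is proper; time dilation gives Δt_B = γΔτ = 1.109 × 69.4 minutes = 76.96 minutes.

76.96 minutes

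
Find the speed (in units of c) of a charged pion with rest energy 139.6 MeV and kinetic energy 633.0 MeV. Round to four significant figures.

0.9835c

γ = 1 + K/(mc²) = 1 + 633.0/139.6 = 5.5344.
β = √(1 − 1/γ²) = √(1 − 0.0326482) = √0.9673518 = 0.9835.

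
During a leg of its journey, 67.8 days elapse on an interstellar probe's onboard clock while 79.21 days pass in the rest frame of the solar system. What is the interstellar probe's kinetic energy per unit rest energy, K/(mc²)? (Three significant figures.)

0.168

The time-dilation ratio gives γ = 79.21/67.8 = 1.16829.
Since K = (γ−1)mc², K/(mc²) = 1.16829 − 1 = 0.168.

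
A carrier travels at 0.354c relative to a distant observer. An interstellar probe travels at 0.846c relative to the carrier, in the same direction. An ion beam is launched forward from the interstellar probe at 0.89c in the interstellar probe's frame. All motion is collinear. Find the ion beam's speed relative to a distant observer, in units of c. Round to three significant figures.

0.995c

First combine the ion beam and interstellar probe (S''→S'): u₁ = (0.89 + 0.846)/(1 + 0.89×0.846) = 1.736/1.75294 = 0.99034.
Then combine with the carrier (S'→S): u = (0.99034 + 0.354)/(1 + 0.99034×0.354) = 1.34434/1.35058036 = 0.99538.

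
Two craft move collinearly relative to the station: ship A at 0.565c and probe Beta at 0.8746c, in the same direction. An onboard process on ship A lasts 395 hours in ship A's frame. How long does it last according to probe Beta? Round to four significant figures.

499.5 hours

Transform ship A's velocity into probe Beta's frame: (0.565 − 0.8746)/(1 − 0.565·0.8746) = −0.3096/0.505851, so the relative speed is 0.61204c.
γ for this relative speed: γ = 1/√(1 − 0.374593) = 1.2645.
The clock on ship A records proper time, so probe Beta measures Δt = γΔτ = 1.2645 × 395 = 499.5 hours.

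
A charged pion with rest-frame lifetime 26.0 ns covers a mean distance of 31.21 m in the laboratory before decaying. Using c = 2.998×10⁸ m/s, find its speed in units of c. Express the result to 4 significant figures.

Let x = d/(cτ) = 31.21 m / (2.998×10⁸ m/s × 2.600×10^-8 s) = 4.004. Since d = βγcτ, x = βγ = β/√(1−β²).
Solving: β² = x²/(1+x²) = 16.032/17.032 = 0.941287, so β = 0.9702.

0.9702c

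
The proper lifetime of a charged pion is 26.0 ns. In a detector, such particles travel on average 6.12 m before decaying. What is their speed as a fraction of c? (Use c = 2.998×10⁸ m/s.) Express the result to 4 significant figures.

d = βγcτ ⇒ βγ = d/(cτ) = 6.120 m / (7.7948 m) = 0.78514.
β = (βγ)/√(1+(βγ)²) = 0.78514/√1.616445 = 0.6175.

0.6175c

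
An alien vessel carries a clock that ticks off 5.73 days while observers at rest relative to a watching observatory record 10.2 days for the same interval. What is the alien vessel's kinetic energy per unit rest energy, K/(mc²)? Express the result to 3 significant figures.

γ = Δt/Δτ = 10.2/5.73 = 1.7801.
K/(mc²) = γ − 1 = 1.7801 − 1 = 0.780.

0.780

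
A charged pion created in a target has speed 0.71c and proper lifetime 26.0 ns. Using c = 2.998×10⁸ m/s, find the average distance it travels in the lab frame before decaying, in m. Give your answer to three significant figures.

7.86 m

γ = 1/√(1 − β²) = 1/√(1 − 0.5041) = 1/√0.4959 = 1/0.704202 = 1.42.
Lab-frame lifetime: Δt = γτ = 1.42 × 26.0 ns = 36.92 ns.
Distance: d = vΔt = 0.71 × 2.998×10⁸ m/s × 3.6920×10^-8 s = 7.86 m.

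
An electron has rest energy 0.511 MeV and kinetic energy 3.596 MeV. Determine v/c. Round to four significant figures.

K = (γ−1)mc², so γ = 1 + 3.596/0.511 = 8.0372.
Then v/c = √(1 − γ⁻²) = √(1 − 0.0154807) = √0.9845193 = 0.9922.

0.9922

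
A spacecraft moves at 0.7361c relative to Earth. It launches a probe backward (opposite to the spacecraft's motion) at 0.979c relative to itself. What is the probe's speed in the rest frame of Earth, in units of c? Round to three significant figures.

In units of c, u = (u' + v)/(1 + u'v) with u' = −0.979 and v = 0.7361.
Numerator: −0.979 + 0.7361 = −0.2429. Denominator: 1 + (−0.979)(0.7361) = 0.2793581.
u = −0.2429/0.2793581 = −0.86949, so the speed is 0.869c.

0.869c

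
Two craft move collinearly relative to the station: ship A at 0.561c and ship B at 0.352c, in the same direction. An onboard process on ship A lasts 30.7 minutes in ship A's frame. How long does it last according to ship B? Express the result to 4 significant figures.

Speed of ship A in ship B's frame: u = (v_A − v_B)/(1 − v_A v_B/c²) = (0.561 − 0.352)/(1 − 0.561×0.352) = 0.209/0.802528 = 0.26043; |u| = 0.26043c.
At |u| = 0.26043c, γ = (1 − 0.0678238)^(−1/2) = 1.0357.
The clock on ship A records proper time, so ship B measures Δt = γΔτ = 1.0357 × 30.7 = 31.80 minutes.

31.80 minutes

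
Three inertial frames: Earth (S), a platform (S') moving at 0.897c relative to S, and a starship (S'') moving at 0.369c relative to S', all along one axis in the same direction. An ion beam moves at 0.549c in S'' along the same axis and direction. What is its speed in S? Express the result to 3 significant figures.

0.986c

First combine the ion beam and starship (S''→S'): u₁ = (0.549 + 0.369)/(1 + 0.549×0.369) = 0.918/1.202581 = 0.76336.
Then combine with the platform (S'→S): u = (0.76336 + 0.897)/(1 + 0.76336×0.897) = 1.66036/1.68473392 = 0.98553.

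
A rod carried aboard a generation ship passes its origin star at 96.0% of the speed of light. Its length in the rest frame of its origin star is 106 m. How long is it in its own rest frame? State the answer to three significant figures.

379 m

With β = 0.96, γ = 1/√(1 − 0.96²) = 1/√0.0784 = 3.5714.
Proper length: L₀ = γ·L = 3.5714 × 106 = 379 m.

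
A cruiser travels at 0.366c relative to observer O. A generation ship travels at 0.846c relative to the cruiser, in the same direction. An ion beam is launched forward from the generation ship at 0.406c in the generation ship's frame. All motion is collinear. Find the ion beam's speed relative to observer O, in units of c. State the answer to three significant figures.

Apply u = (u'+v)/(1+u'v) twice. Ion beam in the cruiser frame: (0.406+0.846)/(1+0.406·0.846) = 1.252/1.343476 = 0.93191c.
That velocity, transformed to the rest frame of observer O: (0.93191+0.366)/(1+0.93191·0.366) = 1.29791/1.34107906 = 0.96781c.

0.968c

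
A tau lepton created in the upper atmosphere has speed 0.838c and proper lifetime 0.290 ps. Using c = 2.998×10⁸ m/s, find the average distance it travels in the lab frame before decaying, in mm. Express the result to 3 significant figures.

γ = 1/√(1 − β²) = 1/√(1 − 0.702244) = 1/√0.297756 = 1/0.54567 = 1.8326.
Lab-frame lifetime: Δt = γτ = 1.8326 × 0.290 ps = 0.53145 ps.
Distance: d = vΔt = 0.838 × 2.998×10⁸ m/s × 5.3145×10^-13 s = 1.34×10^-4 m = 0.134 mm.

0.134 mm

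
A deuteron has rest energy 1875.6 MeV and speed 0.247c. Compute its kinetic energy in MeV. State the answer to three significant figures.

Lorentz factor: γ = (1 − 0.061009)^(−1/2) = 1.031975.
Kinetic energy: K = (γ − 1)mc² = (1.031975 − 1) × 1875.6 MeV = 0.031975 × 1875.6 = 60.0 MeV.

60.0 MeV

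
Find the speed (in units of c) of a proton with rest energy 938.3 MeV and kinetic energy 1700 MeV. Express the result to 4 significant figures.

K = (γ−1)mc², so γ = 1 + 1700/938.3 = 2.8118.
Then v/c = √(1 − γ⁻²) = √(1 − 0.126483) = √0.873517 = 0.9346.

0.9346c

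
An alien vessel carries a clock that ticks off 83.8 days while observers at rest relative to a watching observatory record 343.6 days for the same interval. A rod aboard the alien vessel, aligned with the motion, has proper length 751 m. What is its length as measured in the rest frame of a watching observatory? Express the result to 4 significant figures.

γ = Δt/Δτ = 343.6/83.8 = 4.10024.
L = L₀/γ = 751/4.10024 = 183.2 m.

183.2 m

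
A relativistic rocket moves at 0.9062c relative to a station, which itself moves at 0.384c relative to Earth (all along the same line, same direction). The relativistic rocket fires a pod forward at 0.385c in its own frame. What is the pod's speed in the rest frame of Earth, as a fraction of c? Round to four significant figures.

0.9807c

First combine the pod and relativistic rocket (S''→S'): u₁ = (0.385 + 0.9062)/(1 + 0.385×0.9062) = 1.2912/1.348887 = 0.95723.
Then combine with the station (S'→S): u = (0.95723 + 0.384)/(1 + 0.95723×0.384) = 1.34123/1.36757632 = 0.98074.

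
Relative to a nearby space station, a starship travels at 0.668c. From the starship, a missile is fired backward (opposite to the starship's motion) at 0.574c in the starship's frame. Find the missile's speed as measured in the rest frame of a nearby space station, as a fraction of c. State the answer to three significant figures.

In units of c, u = (u' + v)/(1 + u'v) with u' = −0.574 and v = 0.668.
Numerator: −0.574 + 0.668 = 0.094. Denominator: 1 + (−0.574)(0.668) = 0.616568.
u = 0.094/0.616568 = 0.15246, so the speed is 0.152c.

0.152c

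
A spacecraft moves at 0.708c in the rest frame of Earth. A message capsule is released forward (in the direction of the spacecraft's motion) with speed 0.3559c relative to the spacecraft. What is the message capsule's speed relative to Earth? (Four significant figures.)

0.8498c

Relativistic velocity addition: u = (u' + v)/(1 + u'v/c²), with u' = 0.3559c and v = 0.708c.
Numerator: 0.3559 + 0.708 = 1.0639. Denominator: 1 + (0.3559)(0.708) = 1.2519772.
u = 1.0639/1.2519772 = 0.84978, so the speed is 0.8498c.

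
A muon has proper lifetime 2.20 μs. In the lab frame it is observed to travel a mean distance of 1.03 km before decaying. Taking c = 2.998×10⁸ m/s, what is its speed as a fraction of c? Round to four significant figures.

0.8421c

Let x = d/(cτ) = 1030 m / (2.998×10⁸ m/s × 2.200×10^-6 s) = 1.5616. Since d = βγcτ, x = βγ = β/√(1−β²).
Solving: β² = x²/(1+x²) = 2.43859/3.43859 = 0.709183, so β = 0.8421.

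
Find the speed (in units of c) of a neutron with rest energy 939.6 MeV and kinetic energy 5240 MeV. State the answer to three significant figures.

γ = 1 + K/(mc²) = 1 + 5240/939.6 = 6.5768.
β = √(1 − 1/γ²) = √(1 − 0.0231191) = √0.9768809 = 0.988.

0.988c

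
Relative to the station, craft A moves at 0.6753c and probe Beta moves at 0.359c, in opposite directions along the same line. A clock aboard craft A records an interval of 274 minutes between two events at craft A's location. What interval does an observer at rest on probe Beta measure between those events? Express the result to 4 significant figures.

494.5 minutes

Speed of craft A in probe Beta's frame: u = (v_A + v_B)/(1 + v_A v_B/c²) = (0.6753 + 0.359)/(1 + 0.6753×0.359) = 1.0343/1.2424327 = 0.83248; |u| = 0.83248c.
At |u| = 0.83248c, γ = (1 − 0.693023)^(−1/2) = 1.8049.
Craft A's interval is proper; time dilation gives Δt_B = γΔτ = 1.8049 × 274 minutes = 494.5 minutes.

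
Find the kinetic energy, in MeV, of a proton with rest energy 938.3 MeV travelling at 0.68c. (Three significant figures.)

With β = 0.68, γ = 1/√(1 − 0.68²) = 1/√0.5376 = 1.36386.
Kinetic energy: K = (γ − 1)mc² = (1.36386 − 1) × 938.3 MeV = 0.36386 × 938.3 = 341 MeV.

341 MeV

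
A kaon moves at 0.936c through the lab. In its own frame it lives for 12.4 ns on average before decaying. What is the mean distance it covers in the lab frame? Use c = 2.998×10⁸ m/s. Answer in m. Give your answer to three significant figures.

9.89 m

Lorentz factor: γ = (1 − 0.876096)^(−1/2) = 2.8409.
Lab-frame lifetime: Δt = γτ = 2.8409 × 12.4 ns = 35.227 ns.
Distance: d = vΔt = 0.936 × 2.998×10⁸ m/s × 3.5227×10^-8 s = 9.89 m.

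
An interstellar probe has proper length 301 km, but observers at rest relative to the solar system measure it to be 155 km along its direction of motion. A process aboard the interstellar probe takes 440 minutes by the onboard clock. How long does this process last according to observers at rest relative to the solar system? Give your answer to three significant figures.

854 minutes

From L = L₀/γ: γ = 301/155 = 1.94194.
The same γ dilates the second interval: 1.94194 × 440 minutes = 854 minutes.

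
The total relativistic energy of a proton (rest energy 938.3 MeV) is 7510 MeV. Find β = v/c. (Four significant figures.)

0.9922

Total energy E = γmc² gives γ = 7510/938.3 = 8.0038.
Hence β = √(1 − 1/γ²) = √(1 − 0.0156102) = √0.9843898 = 0.9922.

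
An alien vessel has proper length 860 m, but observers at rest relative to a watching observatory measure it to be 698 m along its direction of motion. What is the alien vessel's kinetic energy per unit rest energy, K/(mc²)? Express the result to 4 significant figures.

Length contraction gives γ = L₀/L = 860/698 = 1.23209.
Since K = (γ−1)mc², K/(mc²) = 1.23209 − 1 = 0.2321.

0.2321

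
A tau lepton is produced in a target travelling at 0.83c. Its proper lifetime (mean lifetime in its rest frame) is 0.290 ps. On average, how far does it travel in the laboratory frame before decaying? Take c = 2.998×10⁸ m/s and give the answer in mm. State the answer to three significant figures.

0.129 mm

With β = 0.83, γ = 1/√(1 − 0.83²) = 1/√0.3111 = 1.7929.
Lab-frame lifetime: Δt = γτ = 1.7929 × 0.290 ps = 0.51994 ps.
Distance: d = vΔt = 0.83 × 2.998×10⁸ m/s × 5.1994×10^-13 s = 1.29×10^-4 m = 0.129 mm.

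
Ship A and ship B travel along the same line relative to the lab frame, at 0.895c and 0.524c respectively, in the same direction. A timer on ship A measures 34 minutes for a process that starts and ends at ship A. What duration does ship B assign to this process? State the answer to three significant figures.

47.5 minutes

Speed of ship A in ship B's frame: u = (v_A − v_B)/(1 − v_A v_B/c²) = (0.895 − 0.524)/(1 − 0.895×0.524) = 0.371/0.53102 = 0.69866; |u| = 0.69866c.
At |u| = 0.69866c, γ = (1 − 0.488126)^(−1/2) = 1.3977.
Ship A's interval is proper; time dilation gives Δt_B = γΔτ = 1.3977 × 34 minutes = 47.5 minutes.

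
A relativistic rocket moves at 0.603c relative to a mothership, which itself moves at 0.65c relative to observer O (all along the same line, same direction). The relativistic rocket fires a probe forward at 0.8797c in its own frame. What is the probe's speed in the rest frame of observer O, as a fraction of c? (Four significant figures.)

0.9933c

Compose velocities in two stages. Stage 1 (into S'): u₁ = (0.8797+0.603)/(1+0.8797×0.603) = 0.96879.
Stage 2 (into S): u = (0.96879+0.65)/(1+0.96879×0.65) = 0.9933, so the speed is 0.9933c.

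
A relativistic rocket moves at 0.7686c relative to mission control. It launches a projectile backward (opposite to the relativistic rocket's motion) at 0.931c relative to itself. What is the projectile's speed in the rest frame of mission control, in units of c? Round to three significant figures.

In units of c, u = (u' + v)/(1 + u'v) with u' = −0.931 and v = 0.7686.
Numerator: −0.931 + 0.7686 = −0.1624. Denominator: 1 + (−0.931)(0.7686) = 0.2844334.
u = −0.1624/0.2844334 = −0.57096, so the speed is 0.571c.

0.571c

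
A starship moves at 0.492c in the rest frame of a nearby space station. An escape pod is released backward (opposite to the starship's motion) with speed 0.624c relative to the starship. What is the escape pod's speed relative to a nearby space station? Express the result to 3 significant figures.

0.190c

In units of c, u = (u' + v)/(1 + u'v) with u' = −0.624 and v = 0.492.
Numerator: −0.624 + 0.492 = −0.132. Denominator: 1 + (−0.624)(0.492) = 0.692992.
u = −0.132/0.692992 = −0.19048, so the speed is 0.190c.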